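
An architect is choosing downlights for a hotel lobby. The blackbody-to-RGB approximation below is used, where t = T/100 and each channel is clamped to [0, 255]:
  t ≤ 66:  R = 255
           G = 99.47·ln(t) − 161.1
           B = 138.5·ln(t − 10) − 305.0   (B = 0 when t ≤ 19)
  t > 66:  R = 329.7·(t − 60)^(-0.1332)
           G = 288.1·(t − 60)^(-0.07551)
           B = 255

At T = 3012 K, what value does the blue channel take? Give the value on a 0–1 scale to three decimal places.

0.434

t = 3012/100 = 30.12; the t ≤ 66 branch applies.
B = 138.5·ln(30.12 − 10) − 305.0 = 138.5·ln 20.12 − 305.0 = 138.5·3.0017 − 305.0 = 110.737.
On a 0–1 scale: 110.737/255 = 0.4343 → 0.434.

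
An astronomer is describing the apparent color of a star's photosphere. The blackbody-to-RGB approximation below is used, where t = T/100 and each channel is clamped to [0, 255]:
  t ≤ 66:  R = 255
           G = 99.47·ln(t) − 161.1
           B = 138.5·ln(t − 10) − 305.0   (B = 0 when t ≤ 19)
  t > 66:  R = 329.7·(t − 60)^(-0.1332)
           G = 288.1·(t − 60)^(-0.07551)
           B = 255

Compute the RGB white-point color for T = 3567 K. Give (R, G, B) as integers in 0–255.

t = 3567/100 = 35.67; the t ≤ 66 branch applies.
R = 255 by definition for t ≤ 66.
G = 99.47·ln 35.67 − 161.1 = 99.47·3.5743 − 161.1 = 194.437.
B = 138.5·ln(35.67 − 10) − 305.0 = 138.5·ln 25.67 − 305.0 = 138.5·3.2453 − 305.0 = 144.477.
Rounded: (255, 194, 144).

(255, 194, 144)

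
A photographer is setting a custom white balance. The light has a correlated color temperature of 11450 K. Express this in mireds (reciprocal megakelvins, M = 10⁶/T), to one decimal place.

M = 10⁶ / 11450 = 87.336 → 87.3 mireds.

87.3 mireds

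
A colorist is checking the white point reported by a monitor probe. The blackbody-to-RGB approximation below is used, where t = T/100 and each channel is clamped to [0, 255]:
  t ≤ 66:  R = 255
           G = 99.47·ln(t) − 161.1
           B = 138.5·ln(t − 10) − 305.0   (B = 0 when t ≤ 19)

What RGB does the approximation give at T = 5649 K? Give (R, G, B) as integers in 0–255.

t = 5649/100 = 56.49; the t ≤ 66 branch applies.
R = 255 by definition for t ≤ 66.
G = 99.47·ln 56.49 − 161.1 = 99.47·4.0341 − 161.1 = 240.168.
B = 138.5·ln(56.49 − 10) − 305.0 = 138.5·ln 46.49 − 305.0 = 138.5·3.8392 − 305.0 = 226.734.
Rounded: (255, 240, 227).

(255, 240, 227)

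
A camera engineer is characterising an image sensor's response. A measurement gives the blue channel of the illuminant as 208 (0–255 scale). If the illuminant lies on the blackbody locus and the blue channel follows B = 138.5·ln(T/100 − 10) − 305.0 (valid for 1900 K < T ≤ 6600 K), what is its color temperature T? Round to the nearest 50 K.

5050 K

ln(t − 10) = (208 + 305.0) / 138.5 = 3.7040.
t − 10 = e^3.7040 = 40.608, so t = 50.608.
T = 100·t = 5061 K → 5050 K to the nearest 50 K.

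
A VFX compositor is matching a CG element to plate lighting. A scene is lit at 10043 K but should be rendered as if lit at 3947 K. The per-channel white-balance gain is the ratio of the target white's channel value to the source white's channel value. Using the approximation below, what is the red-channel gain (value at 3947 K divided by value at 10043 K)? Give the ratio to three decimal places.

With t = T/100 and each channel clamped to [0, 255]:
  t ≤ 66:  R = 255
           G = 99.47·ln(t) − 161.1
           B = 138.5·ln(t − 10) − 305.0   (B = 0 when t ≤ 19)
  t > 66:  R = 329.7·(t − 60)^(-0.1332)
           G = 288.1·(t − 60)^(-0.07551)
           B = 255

At 10043 K (t = 100.43):
  R = 329.7·(100.43 − 60)^(-0.1332) = 329.7·40.43^(-0.1332) = 329.7·0.61092 = 201.422.
At 3947 K (t = 39.47):
  R = 255 by definition for t ≤ 66.
Gain = 255.000 / 201.422 = 1.2660 → 1.266.

1.266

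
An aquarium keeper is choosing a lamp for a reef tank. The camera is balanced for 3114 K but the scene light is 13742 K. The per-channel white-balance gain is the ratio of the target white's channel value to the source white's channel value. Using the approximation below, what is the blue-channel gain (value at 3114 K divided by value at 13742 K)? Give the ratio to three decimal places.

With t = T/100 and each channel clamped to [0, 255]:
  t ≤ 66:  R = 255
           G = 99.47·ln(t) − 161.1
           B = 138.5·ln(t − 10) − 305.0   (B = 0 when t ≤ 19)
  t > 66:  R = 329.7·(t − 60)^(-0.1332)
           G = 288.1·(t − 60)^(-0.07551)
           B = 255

0.461

At 13742 K (t = 137.42):
  B = 255 by definition for t > 66.
At 3114 K (t = 31.14):
  B = 138.5·ln(31.14 − 10) − 305.0 = 138.5·ln 21.14 − 305.0 = 138.5·3.0512 − 305.0 = 117.587.
Gain = 117.587 / 255.000 = 0.4611 → 0.461.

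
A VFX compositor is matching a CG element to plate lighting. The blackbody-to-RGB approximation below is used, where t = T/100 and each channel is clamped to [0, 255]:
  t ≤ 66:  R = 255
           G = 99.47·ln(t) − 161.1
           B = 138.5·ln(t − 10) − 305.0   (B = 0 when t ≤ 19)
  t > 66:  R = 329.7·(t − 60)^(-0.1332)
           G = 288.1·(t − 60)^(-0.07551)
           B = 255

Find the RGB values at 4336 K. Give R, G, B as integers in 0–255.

R=255, G=214, B=181

t = 4336/100 = 43.36; the t ≤ 66 branch applies.
R = 255 by definition for t ≤ 66.
G = 99.47·ln 43.36 − 161.1 = 99.47·3.7695 − 161.1 = 213.856.
B = 138.5·ln(43.36 − 10) − 305.0 = 138.5·ln 33.36 − 305.0 = 138.5·3.5074 − 305.0 = 180.769.
Rounded: (255, 214, 181).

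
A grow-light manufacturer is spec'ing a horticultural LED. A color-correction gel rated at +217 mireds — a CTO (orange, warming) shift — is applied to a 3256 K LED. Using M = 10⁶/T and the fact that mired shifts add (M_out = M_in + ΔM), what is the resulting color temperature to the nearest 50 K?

1900 K

M_in = 10⁶/3256 = 307.13 mireds.
M_out = 307.13 + (+217) = 524.13 mireds.
T_out = 10⁶/524.13 = 1907.9 K → 1900 K.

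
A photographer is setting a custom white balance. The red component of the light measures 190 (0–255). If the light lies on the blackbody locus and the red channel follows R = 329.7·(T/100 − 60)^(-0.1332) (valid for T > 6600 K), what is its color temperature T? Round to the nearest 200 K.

12200 K

(t − 60)^(-0.1332) = 190/329.7 = 0.57628.
t − 60 = 0.57628^(1/-0.1332) = 0.57628^(-7.508) = 62.667, so t = 122.667.
T = 100·t = 12267 K → 12200 K to the nearest 200 K.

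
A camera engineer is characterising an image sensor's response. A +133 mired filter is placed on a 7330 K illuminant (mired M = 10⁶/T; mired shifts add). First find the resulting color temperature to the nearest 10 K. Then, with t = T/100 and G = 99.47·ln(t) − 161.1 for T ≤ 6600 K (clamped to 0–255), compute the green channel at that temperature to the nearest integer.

M_in = 10⁶/7330 = 136.43; M_out = 136.43 + (+133) = 269.43.
T_out = 10⁶/269.43 = 3711.6 K → 3710 K; t = 37.1.
G = 99.47·ln 37.1 − 161.1 = 99.47·3.6136 − 161.1 = 198.346.
Rounded: 198.

198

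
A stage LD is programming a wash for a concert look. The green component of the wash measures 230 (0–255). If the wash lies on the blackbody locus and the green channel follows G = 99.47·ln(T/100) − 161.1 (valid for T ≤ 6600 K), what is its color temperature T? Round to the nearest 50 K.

5100 K

ln t = (230 + 161.1) / 99.47 = 3.9318.
t = e^3.9318 = 51.001.
T = 100·t = 5100 K → 5100 K to the nearest 50 K.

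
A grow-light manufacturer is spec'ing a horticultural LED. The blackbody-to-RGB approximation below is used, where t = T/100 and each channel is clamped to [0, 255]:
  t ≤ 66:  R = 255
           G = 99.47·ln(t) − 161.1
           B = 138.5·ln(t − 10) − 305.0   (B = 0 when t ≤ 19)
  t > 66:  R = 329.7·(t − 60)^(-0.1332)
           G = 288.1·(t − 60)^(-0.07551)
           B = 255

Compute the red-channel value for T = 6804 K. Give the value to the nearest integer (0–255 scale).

t = 6804/100 = 68.04; the t > 66 branch applies.
R = 329.7·(68.04 − 60)^(-0.1332) = 329.7·8.04^(-0.1332) = 329.7·0.75756 = 249.769.
Rounded: 250.

250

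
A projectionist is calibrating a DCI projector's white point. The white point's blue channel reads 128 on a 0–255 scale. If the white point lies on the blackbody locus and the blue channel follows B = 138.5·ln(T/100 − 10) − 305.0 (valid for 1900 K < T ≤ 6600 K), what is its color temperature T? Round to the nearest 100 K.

ln(t − 10) = (128 + 305.0) / 138.5 = 3.1264.
t − 10 = e^3.1264 = 22.791, so t = 32.791.
T = 100·t = 3279 K → 3300 K to the nearest 100 K.

3300 K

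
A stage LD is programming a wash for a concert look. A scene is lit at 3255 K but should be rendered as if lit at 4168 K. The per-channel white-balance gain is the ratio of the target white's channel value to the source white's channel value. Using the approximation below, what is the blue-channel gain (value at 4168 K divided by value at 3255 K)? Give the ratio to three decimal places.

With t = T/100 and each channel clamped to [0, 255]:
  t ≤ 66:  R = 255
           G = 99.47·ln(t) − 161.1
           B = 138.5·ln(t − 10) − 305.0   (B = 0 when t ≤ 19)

At 3255 K (t = 32.55):
  B = 138.5·ln(32.55 − 10) − 305.0 = 138.5·ln 22.55 − 305.0 = 138.5·3.1157 − 305.0 = 126.529.
At 4168 K (t = 41.68):
  B = 138.5·ln(41.68 − 10) − 305.0 = 138.5·ln 31.68 − 305.0 = 138.5·3.4557 − 305.0 = 173.612.
Gain = 173.612 / 126.529 = 1.3721 → 1.372.

1.372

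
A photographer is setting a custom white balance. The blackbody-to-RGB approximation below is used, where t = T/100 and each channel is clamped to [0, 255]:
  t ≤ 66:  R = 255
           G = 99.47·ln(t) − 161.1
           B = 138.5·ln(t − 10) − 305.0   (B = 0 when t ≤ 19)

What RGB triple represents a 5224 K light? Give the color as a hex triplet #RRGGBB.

t = 5224/100 = 52.24; the t ≤ 66 branch applies.
R = 255 by definition for t ≤ 66.
G = 99.47·ln 52.24 − 161.1 = 99.47·3.9558 − 161.1 = 232.388.
B = 138.5·ln(52.24 − 10) − 305.0 = 138.5·ln 42.24 − 305.0 = 138.5·3.7434 − 305.0 = 213.456.
Rounded: (255, 232, 213).
In hex: #FFE8D5.

#FFE8D5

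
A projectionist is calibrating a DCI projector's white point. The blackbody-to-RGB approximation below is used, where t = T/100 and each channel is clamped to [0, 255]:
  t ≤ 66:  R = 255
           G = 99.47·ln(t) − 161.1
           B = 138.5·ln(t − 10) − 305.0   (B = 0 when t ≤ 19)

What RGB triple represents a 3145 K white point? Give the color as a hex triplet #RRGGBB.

#FFB678

t = 3145/100 = 31.45; the t ≤ 66 branch applies.
R = 255 by definition for t ≤ 66.
G = 99.47·ln 31.45 − 161.1 = 99.47·3.4484 − 161.1 = 181.912.
B = 138.5·ln(31.45 − 10) − 305.0 = 138.5·ln 21.45 − 305.0 = 138.5·3.0657 − 305.0 = 119.603.
Rounded: (255, 182, 120).
In hex: #FFB678.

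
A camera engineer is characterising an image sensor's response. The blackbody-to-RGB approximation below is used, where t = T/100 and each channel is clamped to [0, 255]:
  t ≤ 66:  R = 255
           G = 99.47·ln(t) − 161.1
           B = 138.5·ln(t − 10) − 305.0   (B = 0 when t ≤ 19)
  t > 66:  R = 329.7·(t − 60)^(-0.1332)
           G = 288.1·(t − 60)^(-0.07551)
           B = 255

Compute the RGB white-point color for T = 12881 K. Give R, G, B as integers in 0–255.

t = 12881/100 = 128.81; the t > 66 branch applies.
R = 329.7·(128.81 − 60)^(-0.1332) = 329.7·68.81^(-0.1332) = 329.7·0.56915 = 187.648.
G = 288.1·(128.81 − 60)^(-0.07551) = 288.1·68.81^(-0.07551) = 288.1·0.72651 = 209.306.
B = 255 by definition for t > 66.
Rounded: (188, 209, 255).

R=188, G=209, B=255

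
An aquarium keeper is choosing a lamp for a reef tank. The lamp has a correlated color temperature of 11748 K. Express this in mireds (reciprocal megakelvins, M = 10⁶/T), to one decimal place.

M = 10⁶ / 11748 = 85.121 → 85.1 mireds.

85.1 mireds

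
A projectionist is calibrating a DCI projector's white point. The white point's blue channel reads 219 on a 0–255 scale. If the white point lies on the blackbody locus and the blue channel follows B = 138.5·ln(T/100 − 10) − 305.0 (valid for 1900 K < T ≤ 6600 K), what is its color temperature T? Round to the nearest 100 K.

5400 K

ln(t − 10) = (219 + 305.0) / 138.5 = 3.7834.
t − 10 = e^3.7834 = 43.965, so t = 53.965.
T = 100·t = 5396 K → 5400 K to the nearest 100 K.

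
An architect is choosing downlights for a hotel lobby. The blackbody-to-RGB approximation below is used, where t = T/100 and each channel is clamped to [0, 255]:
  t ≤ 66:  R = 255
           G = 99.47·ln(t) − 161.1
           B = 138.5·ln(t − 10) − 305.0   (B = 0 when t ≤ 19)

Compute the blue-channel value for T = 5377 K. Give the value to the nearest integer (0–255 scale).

218

t = 5377/100 = 53.77; the t ≤ 66 branch applies.
B = 138.5·ln(53.77 − 10) − 305.0 = 138.5·ln 43.77 − 305.0 = 138.5·3.7789 − 305.0 = 218.384.
Rounded: 218.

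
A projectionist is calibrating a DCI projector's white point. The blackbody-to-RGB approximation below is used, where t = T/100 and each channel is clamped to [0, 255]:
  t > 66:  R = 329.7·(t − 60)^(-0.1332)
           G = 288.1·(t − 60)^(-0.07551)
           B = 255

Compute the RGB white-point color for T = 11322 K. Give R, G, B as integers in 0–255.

t = 11322/100 = 113.22; the t > 66 branch applies.
R = 329.7·(113.22 − 60)^(-0.1332) = 329.7·53.22^(-0.1332) = 329.7·0.58896 = 194.181.
G = 288.1·(113.22 − 60)^(-0.07551) = 288.1·53.22^(-0.07551) = 288.1·0.74074 = 213.406.
B = 255 by definition for t > 66.
Rounded: (194, 213, 255).

R=194, G=213, B=255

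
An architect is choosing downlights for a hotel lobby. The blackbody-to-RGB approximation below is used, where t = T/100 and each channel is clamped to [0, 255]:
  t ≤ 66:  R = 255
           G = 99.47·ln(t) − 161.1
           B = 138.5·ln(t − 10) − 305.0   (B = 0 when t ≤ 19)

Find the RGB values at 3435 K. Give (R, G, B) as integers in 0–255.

(255, 191, 137)

t = 3435/100 = 34.35; the t ≤ 66 branch applies.
R = 255 by definition for t ≤ 66.
G = 99.47·ln 34.35 − 161.1 = 99.47·3.5366 − 161.1 = 190.686.
B = 138.5·ln(34.35 − 10) − 305.0 = 138.5·ln 24.35 − 305.0 = 138.5·3.1925 − 305.0 = 137.166.
Rounded: (255, 191, 137).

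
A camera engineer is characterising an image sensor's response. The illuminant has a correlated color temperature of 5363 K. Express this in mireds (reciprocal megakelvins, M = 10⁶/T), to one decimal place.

M = 10⁶ / 5363 = 186.463 → 186.5 mireds.

186.5 mireds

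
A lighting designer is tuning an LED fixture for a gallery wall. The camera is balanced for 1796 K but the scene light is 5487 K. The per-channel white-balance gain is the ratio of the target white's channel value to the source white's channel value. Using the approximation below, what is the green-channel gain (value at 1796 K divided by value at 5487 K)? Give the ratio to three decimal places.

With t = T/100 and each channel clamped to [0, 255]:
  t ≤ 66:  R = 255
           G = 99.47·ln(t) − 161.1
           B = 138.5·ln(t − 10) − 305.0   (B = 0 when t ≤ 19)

0.532

At 5487 K (t = 54.87):
  G = 99.47·ln 54.87 − 161.1 = 99.47·4.0050 − 161.1 = 237.274.
At 1796 K (t = 17.96):
  G = 99.47·ln 17.96 − 161.1 = 99.47·2.8881 − 161.1 = 126.184.
Gain = 126.184 / 237.274 = 0.5318 → 0.532.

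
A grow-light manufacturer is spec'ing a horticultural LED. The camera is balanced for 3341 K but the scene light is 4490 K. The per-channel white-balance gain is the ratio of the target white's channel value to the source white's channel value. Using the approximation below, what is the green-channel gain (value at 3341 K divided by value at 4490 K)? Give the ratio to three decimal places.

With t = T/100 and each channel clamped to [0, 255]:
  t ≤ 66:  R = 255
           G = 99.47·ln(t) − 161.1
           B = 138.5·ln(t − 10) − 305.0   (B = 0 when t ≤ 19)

0.865

At 4490 K (t = 44.9):
  G = 99.47·ln 44.9 − 161.1 = 99.47·3.8044 − 161.1 = 217.327.
At 3341 K (t = 33.41):
  G = 99.47·ln 33.41 − 161.1 = 99.47·3.5089 − 161.1 = 187.926.
Gain = 187.926 / 217.327 = 0.8647 → 0.865.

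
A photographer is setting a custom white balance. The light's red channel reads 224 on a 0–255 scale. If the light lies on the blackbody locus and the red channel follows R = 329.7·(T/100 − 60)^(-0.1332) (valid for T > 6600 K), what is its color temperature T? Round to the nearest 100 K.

(t − 60)^(-0.1332) = 224/329.7 = 0.67941.
t − 60 = 0.67941^(1/-0.1332) = 0.67941^(-7.508) = 18.209, so t = 78.209.
T = 100·t = 7821 K → 7800 K to the nearest 100 K.

7800 K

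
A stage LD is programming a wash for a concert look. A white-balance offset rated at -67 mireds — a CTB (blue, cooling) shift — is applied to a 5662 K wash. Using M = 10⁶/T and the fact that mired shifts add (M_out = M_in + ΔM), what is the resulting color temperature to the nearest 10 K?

9120 K

M_in = 10⁶/5662 = 176.62 mireds.
M_out = 176.62 + (-67) = 109.62 mireds.
T_out = 10⁶/109.62 = 9122.8 K → 9120 K.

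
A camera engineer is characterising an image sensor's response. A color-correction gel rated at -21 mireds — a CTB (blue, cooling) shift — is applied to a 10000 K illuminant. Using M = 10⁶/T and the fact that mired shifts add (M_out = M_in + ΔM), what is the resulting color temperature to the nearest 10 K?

M_in = 10⁶/10000 = 100.00 mireds.
M_out = 100.00 + (-21) = 79.00 mireds.
T_out = 10⁶/79.00 = 12658.2 K → 12660 K.

12660 K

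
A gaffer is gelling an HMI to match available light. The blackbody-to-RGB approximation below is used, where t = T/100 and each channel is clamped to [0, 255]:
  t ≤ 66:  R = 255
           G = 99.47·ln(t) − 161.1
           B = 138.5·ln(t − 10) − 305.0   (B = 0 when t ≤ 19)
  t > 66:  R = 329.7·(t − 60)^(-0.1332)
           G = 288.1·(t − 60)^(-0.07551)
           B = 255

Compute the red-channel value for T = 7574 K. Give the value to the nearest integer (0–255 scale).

228

t = 7574/100 = 75.74; the t > 66 branch applies.
R = 329.7·(75.74 − 60)^(-0.1332) = 329.7·15.74^(-0.1332) = 329.7·0.69272 = 228.390.
Rounded: 228.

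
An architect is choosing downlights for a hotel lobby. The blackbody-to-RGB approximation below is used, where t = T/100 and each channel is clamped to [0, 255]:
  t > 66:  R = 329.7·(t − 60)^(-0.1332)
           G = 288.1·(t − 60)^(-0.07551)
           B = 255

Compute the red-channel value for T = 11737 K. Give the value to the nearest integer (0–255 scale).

192

t = 11737/100 = 117.37; the t > 66 branch applies.
R = 329.7·(117.37 − 60)^(-0.1332) = 329.7·57.37^(-0.1332) = 329.7·0.58310 = 192.248.
Rounded: 192.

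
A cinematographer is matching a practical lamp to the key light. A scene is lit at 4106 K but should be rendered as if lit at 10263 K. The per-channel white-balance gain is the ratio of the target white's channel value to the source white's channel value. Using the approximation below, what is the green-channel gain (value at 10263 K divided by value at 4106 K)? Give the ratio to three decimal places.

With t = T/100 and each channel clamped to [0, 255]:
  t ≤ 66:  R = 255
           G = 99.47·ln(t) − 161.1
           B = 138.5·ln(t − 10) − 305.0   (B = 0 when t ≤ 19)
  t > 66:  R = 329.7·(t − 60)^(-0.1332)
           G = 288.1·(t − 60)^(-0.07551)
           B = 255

At 4106 K (t = 41.06):
  G = 99.47·ln 41.06 − 161.1 = 99.47·3.7150 − 161.1 = 208.434.
At 10263 K (t = 102.63):
  G = 288.1·(102.63 − 60)^(-0.07551) = 288.1·42.63^(-0.07551) = 288.1·0.75325 = 217.012.
Gain = 217.012 / 208.434 = 1.0412 → 1.041.

1.041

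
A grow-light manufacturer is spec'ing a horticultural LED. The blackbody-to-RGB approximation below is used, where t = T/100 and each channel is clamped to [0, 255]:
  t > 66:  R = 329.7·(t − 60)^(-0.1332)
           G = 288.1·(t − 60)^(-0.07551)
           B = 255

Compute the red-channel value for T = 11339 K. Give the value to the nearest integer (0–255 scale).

194

t = 11339/100 = 113.39; the t > 66 branch applies.
R = 329.7·(113.39 − 60)^(-0.1332) = 329.7·53.39^(-0.1332) = 329.7·0.58871 = 194.098.
Rounded: 194.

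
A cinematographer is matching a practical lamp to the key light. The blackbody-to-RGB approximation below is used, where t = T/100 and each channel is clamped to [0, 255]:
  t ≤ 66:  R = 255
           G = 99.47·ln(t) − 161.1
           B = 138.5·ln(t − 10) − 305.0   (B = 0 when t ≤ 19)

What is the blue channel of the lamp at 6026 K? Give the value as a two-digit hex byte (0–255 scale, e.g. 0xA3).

0xEE

t = 6026/100 = 60.26; the t ≤ 66 branch applies.
B = 138.5·ln(60.26 − 10) − 305.0 = 138.5·ln 50.26 − 305.0 = 138.5·3.9172 − 305.0 = 237.534.
Rounded: 238; in hex, 0xEE.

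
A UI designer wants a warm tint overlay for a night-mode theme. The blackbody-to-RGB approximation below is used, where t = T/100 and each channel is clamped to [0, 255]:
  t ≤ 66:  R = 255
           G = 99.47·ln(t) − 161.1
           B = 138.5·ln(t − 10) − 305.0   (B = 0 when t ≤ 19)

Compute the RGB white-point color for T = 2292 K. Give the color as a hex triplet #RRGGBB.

t = 2292/100 = 22.92; the t ≤ 66 branch applies.
R = 255 by definition for t ≤ 66.
G = 99.47·ln 22.92 − 161.1 = 99.47·3.1320 − 161.1 = 150.441.
B = 138.5·ln(22.92 − 10) − 305.0 = 138.5·ln 12.92 − 305.0 = 138.5·2.5588 − 305.0 = 49.391.
Rounded: (255, 150, 49).
In hex: #FF9631.

#FF9631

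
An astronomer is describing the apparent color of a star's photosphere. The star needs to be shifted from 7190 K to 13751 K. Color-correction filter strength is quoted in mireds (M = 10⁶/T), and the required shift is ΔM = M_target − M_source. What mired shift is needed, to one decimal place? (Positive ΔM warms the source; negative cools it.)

-66.4 mireds

M_source = 10⁶/7190 = 139.082; M_target = 10⁶/13751 = 72.722.
ΔM = 72.722 − 139.082 = -66.360 → -66.4 mireds, a cooling shift.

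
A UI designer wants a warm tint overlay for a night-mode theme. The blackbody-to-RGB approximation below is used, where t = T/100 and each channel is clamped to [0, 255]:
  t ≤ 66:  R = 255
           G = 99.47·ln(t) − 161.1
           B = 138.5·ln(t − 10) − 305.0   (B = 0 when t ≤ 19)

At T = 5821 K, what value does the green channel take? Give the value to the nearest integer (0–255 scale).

t = 5821/100 = 58.21; the t ≤ 66 branch applies.
G = 99.47·ln 58.21 − 161.1 = 99.47·4.0641 − 161.1 = 243.152.
Rounded: 243.

243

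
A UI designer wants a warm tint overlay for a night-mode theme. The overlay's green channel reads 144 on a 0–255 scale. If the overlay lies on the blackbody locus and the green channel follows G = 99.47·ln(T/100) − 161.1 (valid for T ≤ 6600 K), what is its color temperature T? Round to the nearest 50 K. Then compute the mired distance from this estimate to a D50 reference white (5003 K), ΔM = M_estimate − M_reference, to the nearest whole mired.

ln t = (144 + 161.1) / 99.47 = 3.0673.
t = e^3.0673 = 21.483.
T = 100·t = 2148 K → 2150 K to the nearest 50 K.
M_estimate = 10⁶/2150 = 465.12; M_reference = 10⁶/5003 = 199.88.
ΔM = 465.12 − 199.88 = 265.24 → +265 mireds.

+265 mireds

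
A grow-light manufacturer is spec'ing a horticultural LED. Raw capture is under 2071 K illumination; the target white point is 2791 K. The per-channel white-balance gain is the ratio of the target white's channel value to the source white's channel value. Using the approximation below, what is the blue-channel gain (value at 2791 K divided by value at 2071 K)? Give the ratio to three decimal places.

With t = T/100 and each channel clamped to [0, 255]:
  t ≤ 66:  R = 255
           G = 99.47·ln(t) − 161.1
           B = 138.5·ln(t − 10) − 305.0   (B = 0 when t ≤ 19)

At 2071 K (t = 20.71):
  B = 138.5·ln(20.71 − 10) − 305.0 = 138.5·ln 10.71 − 305.0 = 138.5·2.3712 − 305.0 = 23.408.
At 2791 K (t = 27.91):
  B = 138.5·ln(27.91 − 10) − 305.0 = 138.5·ln 17.91 − 305.0 = 138.5·2.8854 − 305.0 = 94.622.
Gain = 94.622 / 23.408 = 4.0423 → 4.042.

4.042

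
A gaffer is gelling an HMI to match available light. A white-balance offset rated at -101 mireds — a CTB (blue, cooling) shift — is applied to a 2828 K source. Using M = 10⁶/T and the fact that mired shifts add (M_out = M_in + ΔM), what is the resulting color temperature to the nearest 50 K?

3950 K

M_in = 10⁶/2828 = 353.61 mireds.
M_out = 353.61 + (-101) = 252.61 mireds.
T_out = 10⁶/252.61 = 3958.7 K → 3950 K.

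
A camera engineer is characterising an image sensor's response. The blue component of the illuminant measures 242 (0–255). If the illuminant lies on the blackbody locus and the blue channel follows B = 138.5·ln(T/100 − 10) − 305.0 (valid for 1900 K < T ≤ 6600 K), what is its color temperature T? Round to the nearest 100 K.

6200 K

ln(t − 10) = (242 + 305.0) / 138.5 = 3.9495.
t − 10 = e^3.9495 = 51.907, so t = 61.907.
T = 100·t = 6191 K → 6200 K to the nearest 100 K.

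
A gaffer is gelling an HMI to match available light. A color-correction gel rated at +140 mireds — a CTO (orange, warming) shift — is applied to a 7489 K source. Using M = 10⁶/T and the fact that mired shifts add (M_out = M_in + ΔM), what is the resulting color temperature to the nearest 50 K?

M_in = 10⁶/7489 = 133.53 mireds.
M_out = 133.53 + (+140) = 273.53 mireds.
T_out = 10⁶/273.53 = 3655.9 K → 3650 K.

3650 K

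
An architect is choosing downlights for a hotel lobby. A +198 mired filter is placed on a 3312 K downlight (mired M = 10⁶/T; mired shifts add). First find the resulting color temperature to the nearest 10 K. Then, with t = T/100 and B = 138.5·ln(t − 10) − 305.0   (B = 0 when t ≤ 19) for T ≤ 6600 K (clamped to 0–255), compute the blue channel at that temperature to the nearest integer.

M_in = 10⁶/3312 = 301.93; M_out = 301.93 + (+198) = 499.93.
T_out = 10⁶/499.93 = 2000.3 K → 2000 K; t = 20.
B = 138.5·ln(20 − 10) − 305.0 = 138.5·ln 10 − 305.0 = 138.5·2.3026 − 305.0 = 13.908.
Rounded: 14.

14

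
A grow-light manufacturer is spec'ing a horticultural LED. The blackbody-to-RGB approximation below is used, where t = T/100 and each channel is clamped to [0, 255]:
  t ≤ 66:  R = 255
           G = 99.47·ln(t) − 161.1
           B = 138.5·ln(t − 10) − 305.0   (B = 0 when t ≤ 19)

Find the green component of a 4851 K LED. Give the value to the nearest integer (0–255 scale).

225

t = 4851/100 = 48.51; the t ≤ 66 branch applies.
G = 99.47·ln 48.51 − 161.1 = 99.47·3.8818 − 161.1 = 225.020.
Rounded: 225.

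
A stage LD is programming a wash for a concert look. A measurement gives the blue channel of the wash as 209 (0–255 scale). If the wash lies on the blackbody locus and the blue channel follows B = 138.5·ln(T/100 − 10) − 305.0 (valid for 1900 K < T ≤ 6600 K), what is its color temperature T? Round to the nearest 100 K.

5100 K

ln(t − 10) = (209 + 305.0) / 138.5 = 3.7112.
t − 10 = e^3.7112 = 40.903, so t = 50.903.
T = 100·t = 5090 K → 5100 K to the nearest 100 K.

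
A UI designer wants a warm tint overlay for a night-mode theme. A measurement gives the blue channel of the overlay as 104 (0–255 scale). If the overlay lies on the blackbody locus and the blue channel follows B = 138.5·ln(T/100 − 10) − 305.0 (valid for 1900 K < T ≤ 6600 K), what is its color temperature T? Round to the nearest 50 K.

ln(t − 10) = (104 + 305.0) / 138.5 = 2.9531.
t − 10 = e^2.9531 = 19.165, so t = 29.165.
T = 100·t = 2916 K → 2900 K to the nearest 50 K.

2900 K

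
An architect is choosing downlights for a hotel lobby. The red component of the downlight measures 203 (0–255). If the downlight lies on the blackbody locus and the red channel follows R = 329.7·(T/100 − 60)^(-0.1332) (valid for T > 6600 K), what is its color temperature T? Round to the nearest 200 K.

9800 K

(t − 60)^(-0.1332) = 203/329.7 = 0.61571.
t − 60 = 0.61571^(1/-0.1332) = 0.61571^(-7.508) = 38.129, so t = 98.129.
T = 100·t = 9813 K → 9800 K to the nearest 200 K.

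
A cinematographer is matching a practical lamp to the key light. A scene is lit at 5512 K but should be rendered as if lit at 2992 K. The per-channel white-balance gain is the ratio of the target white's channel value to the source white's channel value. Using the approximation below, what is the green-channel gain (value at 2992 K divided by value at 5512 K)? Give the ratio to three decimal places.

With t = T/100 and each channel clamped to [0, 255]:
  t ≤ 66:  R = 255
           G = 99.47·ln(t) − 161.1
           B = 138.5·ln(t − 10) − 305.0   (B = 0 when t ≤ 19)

0.744

At 5512 K (t = 55.12):
  G = 99.47·ln 55.12 − 161.1 = 99.47·4.0095 − 161.1 = 237.726.
At 2992 K (t = 29.92):
  G = 99.47·ln 29.92 − 161.1 = 99.47·3.3985 − 161.1 = 176.951.
Gain = 176.951 / 237.726 = 0.7443 → 0.744.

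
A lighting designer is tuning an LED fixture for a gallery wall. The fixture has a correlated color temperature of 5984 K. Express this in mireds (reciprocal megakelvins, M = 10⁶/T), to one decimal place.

M = 10⁶ / 5984 = 167.112 → 167.1 mireds.

167.1 mireds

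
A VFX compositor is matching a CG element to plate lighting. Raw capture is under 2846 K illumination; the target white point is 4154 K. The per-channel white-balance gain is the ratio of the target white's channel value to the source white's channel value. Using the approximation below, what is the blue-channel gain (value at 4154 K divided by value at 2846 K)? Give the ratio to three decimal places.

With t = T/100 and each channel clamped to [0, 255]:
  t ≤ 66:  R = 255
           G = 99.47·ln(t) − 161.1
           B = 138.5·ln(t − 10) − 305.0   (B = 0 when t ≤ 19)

At 2846 K (t = 28.46):
  B = 138.5·ln(28.46 − 10) − 305.0 = 138.5·ln 18.46 − 305.0 = 138.5·2.9156 − 305.0 = 98.811.
At 4154 K (t = 41.54):
  B = 138.5·ln(41.54 − 10) − 305.0 = 138.5·ln 31.54 − 305.0 = 138.5·3.4513 − 305.0 = 172.999.
Gain = 172.999 / 98.811 = 1.7508 → 1.751.

1.751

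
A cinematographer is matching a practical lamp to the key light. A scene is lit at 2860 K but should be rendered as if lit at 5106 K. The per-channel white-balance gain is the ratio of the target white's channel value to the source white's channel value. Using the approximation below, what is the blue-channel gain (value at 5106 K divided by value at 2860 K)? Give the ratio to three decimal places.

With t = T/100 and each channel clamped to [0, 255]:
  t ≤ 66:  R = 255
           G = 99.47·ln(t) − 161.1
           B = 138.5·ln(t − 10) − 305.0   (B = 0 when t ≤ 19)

2.098

At 2860 K (t = 28.6):
  B = 138.5·ln(28.6 − 10) − 305.0 = 138.5·ln 18.6 − 305.0 = 138.5·2.9232 − 305.0 = 99.858.
At 5106 K (t = 51.06):
  B = 138.5·ln(51.06 − 10) − 305.0 = 138.5·ln 41.06 − 305.0 = 138.5·3.7150 − 305.0 = 209.532.
Gain = 209.532 / 99.858 = 2.0983 → 2.098.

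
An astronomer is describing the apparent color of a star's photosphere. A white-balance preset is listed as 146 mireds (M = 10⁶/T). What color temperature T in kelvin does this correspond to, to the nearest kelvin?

T = 10⁶ / 146 = 6849.32 K → 6849 K.

6849 K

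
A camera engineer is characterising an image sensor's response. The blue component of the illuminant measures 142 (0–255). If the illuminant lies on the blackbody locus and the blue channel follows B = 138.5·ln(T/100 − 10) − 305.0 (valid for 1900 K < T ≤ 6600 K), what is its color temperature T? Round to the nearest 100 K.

ln(t − 10) = (142 + 305.0) / 138.5 = 3.2274.
t − 10 = e^3.2274 = 25.215, so t = 35.215.
T = 100·t = 3521 K → 3500 K to the nearest 100 K.

3500 K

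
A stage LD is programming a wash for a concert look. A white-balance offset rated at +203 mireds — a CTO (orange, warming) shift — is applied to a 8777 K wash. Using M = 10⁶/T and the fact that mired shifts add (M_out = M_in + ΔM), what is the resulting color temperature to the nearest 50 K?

M_in = 10⁶/8777 = 113.93 mireds.
M_out = 113.93 + (+203) = 316.93 mireds.
T_out = 10⁶/316.93 = 3155.2 K → 3150 K.

3150 K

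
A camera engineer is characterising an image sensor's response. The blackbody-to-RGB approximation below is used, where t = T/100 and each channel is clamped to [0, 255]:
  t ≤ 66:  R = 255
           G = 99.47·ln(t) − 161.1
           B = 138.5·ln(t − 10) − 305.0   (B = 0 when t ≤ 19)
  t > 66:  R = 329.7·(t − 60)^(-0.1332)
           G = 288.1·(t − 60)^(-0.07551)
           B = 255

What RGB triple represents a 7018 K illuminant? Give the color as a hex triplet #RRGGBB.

t = 7018/100 = 70.18; the t > 66 branch applies.
R = 329.7·(70.18 − 60)^(-0.1332) = 329.7·10.18^(-0.1332) = 329.7·0.73412 = 242.040.
G = 288.1·(70.18 − 60)^(-0.07551) = 288.1·10.18^(-0.07551) = 288.1·0.83928 = 241.796.
B = 255 by definition for t > 66.
Rounded: (242, 242, 255).
In hex: #F2F2FF.

#F2F2FF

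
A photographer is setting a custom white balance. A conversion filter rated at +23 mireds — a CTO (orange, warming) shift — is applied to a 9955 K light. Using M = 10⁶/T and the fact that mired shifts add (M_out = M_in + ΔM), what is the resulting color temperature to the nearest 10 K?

M_in = 10⁶/9955 = 100.45 mireds.
M_out = 100.45 + (+23) = 123.45 mireds.
T_out = 10⁶/123.45 = 8100.3 K → 8100 K.

8100 K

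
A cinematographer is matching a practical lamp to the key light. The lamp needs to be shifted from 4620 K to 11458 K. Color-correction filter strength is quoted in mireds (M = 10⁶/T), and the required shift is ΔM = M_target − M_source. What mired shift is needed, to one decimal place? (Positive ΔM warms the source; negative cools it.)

-129.2 mireds

M_source = 10⁶/4620 = 216.450; M_target = 10⁶/11458 = 87.275.
ΔM = 87.275 − 216.450 = -129.175 → -129.2 mireds, a cooling shift.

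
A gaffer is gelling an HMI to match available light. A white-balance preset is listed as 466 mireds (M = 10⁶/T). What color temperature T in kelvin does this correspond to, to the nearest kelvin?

2146 K

T = 10⁶ / 466 = 2145.92 K → 2146 K.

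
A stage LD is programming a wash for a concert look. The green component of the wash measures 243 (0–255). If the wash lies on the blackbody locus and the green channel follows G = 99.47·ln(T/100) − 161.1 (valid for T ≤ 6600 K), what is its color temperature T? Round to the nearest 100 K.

5800 K

ln t = (243 + 161.1) / 99.47 = 4.0625.
t = e^4.0625 = 58.121.
T = 100·t = 5812 K → 5800 K to the nearest 100 K.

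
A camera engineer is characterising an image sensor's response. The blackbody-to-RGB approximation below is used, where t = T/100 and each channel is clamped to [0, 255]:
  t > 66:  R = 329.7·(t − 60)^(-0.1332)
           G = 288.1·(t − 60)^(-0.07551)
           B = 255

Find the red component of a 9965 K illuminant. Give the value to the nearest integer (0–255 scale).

t = 9965/100 = 99.65; the t > 66 branch applies.
R = 329.7·(99.65 − 60)^(-0.1332) = 329.7·39.65^(-0.1332) = 329.7·0.61251 = 201.945.
Rounded: 202.

202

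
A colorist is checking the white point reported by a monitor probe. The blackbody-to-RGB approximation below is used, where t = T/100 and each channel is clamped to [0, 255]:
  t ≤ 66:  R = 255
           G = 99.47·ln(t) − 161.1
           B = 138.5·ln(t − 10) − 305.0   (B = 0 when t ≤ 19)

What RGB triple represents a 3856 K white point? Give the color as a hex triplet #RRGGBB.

#FFCA9F

t = 3856/100 = 38.56; the t ≤ 66 branch applies.
R = 255 by definition for t ≤ 66.
G = 99.47·ln 38.56 − 161.1 = 99.47·3.6522 − 161.1 = 202.186.
B = 138.5·ln(38.56 − 10) − 305.0 = 138.5·ln 28.56 − 305.0 = 138.5·3.3520 − 305.0 = 159.253.
Rounded: (255, 202, 159).
In hex: #FFCA9F.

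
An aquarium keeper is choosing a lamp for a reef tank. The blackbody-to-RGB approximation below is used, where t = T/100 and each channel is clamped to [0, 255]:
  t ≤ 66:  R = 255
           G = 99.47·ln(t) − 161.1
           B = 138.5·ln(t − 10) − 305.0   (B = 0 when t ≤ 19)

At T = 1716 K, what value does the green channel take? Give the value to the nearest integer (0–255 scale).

122

t = 1716/100 = 17.16; the t ≤ 66 branch applies.
G = 99.47·ln 17.16 − 161.1 = 99.47·2.8426 − 161.1 = 121.652.
Rounded: 122.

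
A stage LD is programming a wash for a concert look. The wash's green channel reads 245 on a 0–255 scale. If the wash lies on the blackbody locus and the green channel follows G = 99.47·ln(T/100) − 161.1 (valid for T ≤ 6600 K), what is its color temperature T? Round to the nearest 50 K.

ln t = (245 + 161.1) / 99.47 = 4.0826.
t = e^4.0826 = 59.302.
T = 100·t = 5930 K → 5950 K to the nearest 50 K.

5950 K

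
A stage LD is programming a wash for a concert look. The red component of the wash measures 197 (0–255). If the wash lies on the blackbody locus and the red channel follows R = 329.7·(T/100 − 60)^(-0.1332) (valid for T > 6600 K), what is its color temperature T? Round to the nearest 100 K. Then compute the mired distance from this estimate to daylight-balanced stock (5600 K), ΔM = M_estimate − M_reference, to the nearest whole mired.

(t − 60)^(-0.1332) = 197/329.7 = 0.59751.
t − 60 = 0.59751^(1/-0.1332) = 0.59751^(-7.508) = 47.761, so t = 107.761.
T = 100·t = 10776 K → 10800 K to the nearest 100 K.
M_estimate = 10⁶/10800 = 92.59; M_reference = 10⁶/5600 = 178.57.
ΔM = 92.59 − 178.57 = -85.98 → -86 mireds.

-86 mireds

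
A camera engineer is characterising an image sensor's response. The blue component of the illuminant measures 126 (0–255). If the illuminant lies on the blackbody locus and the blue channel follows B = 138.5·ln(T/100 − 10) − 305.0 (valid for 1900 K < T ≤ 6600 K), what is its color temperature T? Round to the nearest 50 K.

3250 K

ln(t − 10) = (126 + 305.0) / 138.5 = 3.1119.
t − 10 = e^3.1119 = 22.464, so t = 32.464.
T = 100·t = 3246 K → 3250 K to the nearest 50 K.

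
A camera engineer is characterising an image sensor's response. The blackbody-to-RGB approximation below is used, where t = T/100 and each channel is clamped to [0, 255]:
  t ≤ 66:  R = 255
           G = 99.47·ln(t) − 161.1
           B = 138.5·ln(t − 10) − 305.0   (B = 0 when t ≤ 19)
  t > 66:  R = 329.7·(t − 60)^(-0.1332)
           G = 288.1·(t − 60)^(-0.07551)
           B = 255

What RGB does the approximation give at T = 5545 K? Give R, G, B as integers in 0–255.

R=255, G=238, B=224

t = 5545/100 = 55.45; the t ≤ 66 branch applies.
R = 255 by definition for t ≤ 66.
G = 99.47·ln 55.45 − 161.1 = 99.47·4.0155 − 161.1 = 238.320.
B = 138.5·ln(55.45 − 10) − 305.0 = 138.5·ln 45.45 − 305.0 = 138.5·3.8166 − 305.0 = 223.601.
Rounded: (255, 238, 224).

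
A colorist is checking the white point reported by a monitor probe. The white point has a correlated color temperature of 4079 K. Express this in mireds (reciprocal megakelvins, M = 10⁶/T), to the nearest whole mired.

M = 10⁶ / 4079 = 245.158 → 245 mireds.

245 mireds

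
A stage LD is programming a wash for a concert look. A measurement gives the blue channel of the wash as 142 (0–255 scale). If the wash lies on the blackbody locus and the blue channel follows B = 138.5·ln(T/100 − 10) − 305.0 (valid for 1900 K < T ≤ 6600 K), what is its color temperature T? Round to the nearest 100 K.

ln(t − 10) = (142 + 305.0) / 138.5 = 3.2274.
t − 10 = e^3.2274 = 25.215, so t = 35.215.
T = 100·t = 3521 K → 3500 K to the nearest 100 K.

3500 K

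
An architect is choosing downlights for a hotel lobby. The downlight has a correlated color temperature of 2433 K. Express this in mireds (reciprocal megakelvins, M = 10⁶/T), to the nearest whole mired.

411 mireds

M = 10⁶ / 2433 = 411.015 → 411 mireds.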